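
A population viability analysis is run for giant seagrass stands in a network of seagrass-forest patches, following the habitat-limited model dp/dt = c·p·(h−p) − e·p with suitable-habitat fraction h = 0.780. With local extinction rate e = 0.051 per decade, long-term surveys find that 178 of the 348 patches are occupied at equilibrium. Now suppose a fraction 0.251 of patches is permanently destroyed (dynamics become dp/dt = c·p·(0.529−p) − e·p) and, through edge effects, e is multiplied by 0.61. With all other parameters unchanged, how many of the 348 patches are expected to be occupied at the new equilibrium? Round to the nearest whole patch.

127

Observed p* = 178/348 = 0.51149.
Balance c(h−p*) = e gives c = e/(0.78 − 0.51149) = 0.051/0.26851 = 0.18994.
New p* = 0.529 − e/c = 0.529 − 0.03111/0.18994 = 0.36521.
Expected occupied = 348 × 0.36521 = 127.09 ≈ 127.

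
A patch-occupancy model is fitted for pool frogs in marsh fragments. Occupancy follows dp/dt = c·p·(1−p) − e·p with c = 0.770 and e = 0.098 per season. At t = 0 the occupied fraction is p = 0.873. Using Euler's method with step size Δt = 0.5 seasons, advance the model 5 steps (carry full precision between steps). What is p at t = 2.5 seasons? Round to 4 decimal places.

Update rule: p ← p + [c·p·(1−p) − e·p]·Δt with Δt = 0.5.
  1  |  dp/dt·Δt = -0.000092  |  p_1 = 0.872908
  2  |  dp/dt·Δt = -0.000061  |  p_2 = 0.872847
  3  |  dp/dt·Δt = -0.000040  |  p_3 = 0.872807
  4  |  dp/dt·Δt = -0.000027  |  p_4 = 0.872780
  5  |  dp/dt·Δt = -0.000018  |  p_5 = 0.872762

0.8728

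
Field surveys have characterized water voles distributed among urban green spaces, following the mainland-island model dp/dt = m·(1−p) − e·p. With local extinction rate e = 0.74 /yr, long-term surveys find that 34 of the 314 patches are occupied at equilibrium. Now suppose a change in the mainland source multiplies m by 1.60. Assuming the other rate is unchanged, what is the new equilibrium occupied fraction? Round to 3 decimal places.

0.163

Observed p* = 34/314 = 0.10828.
Balance m(1−p*) = e·p* gives m = e·p*/(1−p*) = 0.74×0.10828/0.89172 = 0.08986.
New p* = m/(m+e) = 0.14378/(0.14378+0.74000) = 0.16269.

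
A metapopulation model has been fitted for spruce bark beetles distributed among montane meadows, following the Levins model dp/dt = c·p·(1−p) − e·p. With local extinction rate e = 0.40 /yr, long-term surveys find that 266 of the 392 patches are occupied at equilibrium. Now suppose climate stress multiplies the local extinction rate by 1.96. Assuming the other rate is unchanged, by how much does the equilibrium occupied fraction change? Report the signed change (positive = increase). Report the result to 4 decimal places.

-0.3086

Observed p* = 266/392 = 0.67857.
Balance c(1−p*) = e gives c = e/(1 − 0.67857) = 0.40/0.32143 = 1.24444.
New p* = 1 − e/c = 1 − 0.78400/1.24444 = 0.37000.
Δp* = 0.37000 − 0.67857 = -0.30857.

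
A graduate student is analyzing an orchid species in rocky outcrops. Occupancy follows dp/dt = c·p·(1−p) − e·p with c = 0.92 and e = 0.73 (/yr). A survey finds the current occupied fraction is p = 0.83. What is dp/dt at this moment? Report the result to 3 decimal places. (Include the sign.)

-0.476

Colonization term: c·p·(1−p) = 0.92×0.83×0.1700 = 0.12981.
Extinction term: e·p = 0.60590.
dp/dt = 0.12981 − 0.60590 = -0.47609.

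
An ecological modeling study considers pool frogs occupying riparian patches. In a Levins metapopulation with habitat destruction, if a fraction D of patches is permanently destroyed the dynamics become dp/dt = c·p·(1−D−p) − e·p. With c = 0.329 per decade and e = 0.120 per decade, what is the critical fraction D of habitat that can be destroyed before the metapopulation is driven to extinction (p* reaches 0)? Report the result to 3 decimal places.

0.635

The nontrivial equilibrium is p* = (1−D) − e/c; extinction occurs when this hits zero.
So D_crit = 1 − e/c = 1 − 0.120/0.329 = 1 − 0.3647 = 0.6353.
This equals the undisturbed p*, a classic result of Lande's extension.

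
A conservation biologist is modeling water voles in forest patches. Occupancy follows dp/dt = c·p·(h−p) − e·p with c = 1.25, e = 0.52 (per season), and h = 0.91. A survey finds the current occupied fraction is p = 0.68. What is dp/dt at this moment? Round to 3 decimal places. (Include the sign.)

-0.158

Colonization term: c·p·(h−p) = 1.25×0.68×0.2300 = 0.19550.
Extinction term: e·p = 0.35360.
dp/dt = 0.19550 − 0.35360 = -0.15810.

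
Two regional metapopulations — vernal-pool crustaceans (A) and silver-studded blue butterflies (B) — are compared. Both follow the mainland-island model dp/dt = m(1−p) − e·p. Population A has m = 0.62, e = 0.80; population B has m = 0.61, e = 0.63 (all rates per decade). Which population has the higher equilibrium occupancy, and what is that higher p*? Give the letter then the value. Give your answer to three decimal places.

A: p*_A = m/(m+e) = 0.62/1.4200 = 0.4366.
B: p*_B = 0.61/1.2400 = 0.4919.
B is higher at 0.4919.

B, 0.492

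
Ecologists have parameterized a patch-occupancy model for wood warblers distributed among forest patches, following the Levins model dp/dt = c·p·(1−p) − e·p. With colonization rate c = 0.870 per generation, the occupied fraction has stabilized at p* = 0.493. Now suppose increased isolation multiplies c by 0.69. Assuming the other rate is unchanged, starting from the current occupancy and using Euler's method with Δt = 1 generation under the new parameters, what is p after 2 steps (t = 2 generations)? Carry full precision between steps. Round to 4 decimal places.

0.3846

Balance c(1−p*) = e gives e = 0.870×(1 − 0.49300) = 0.44109.
Starting from p₀ = 0.49300; update p ← p + (dp/dt)·Δt with the new parameters.
step 1: Δp = -0.06741, p = 0.42559
step 2: Δp = -0.04097, p = 0.38462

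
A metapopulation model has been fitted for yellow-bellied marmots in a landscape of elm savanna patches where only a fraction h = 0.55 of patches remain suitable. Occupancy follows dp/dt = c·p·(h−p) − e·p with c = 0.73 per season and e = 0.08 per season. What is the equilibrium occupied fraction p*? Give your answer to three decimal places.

0.440

Setting dp/dt = 0 and dividing by p* gives c·(h−p*) = e.
So p* = h − e/c = 0.55 − 0.08/0.73 = 0.55 − 0.1096 = 0.4404.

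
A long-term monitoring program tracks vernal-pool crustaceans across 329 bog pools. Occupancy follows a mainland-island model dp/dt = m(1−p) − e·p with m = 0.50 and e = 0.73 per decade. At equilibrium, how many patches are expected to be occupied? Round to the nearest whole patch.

p* = m/(m+e) = 0.50/1.2300 = 0.4065.
Expected occupied patches = N × p* = 329 × 0.4065 = 133.74 ≈ 134.

134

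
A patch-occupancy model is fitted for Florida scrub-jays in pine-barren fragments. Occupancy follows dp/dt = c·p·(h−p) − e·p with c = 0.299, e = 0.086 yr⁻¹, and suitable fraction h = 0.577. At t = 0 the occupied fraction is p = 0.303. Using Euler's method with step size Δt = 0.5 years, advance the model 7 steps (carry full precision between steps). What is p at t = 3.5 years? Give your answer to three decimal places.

Update rule: p ← p + [c·p·(h−p) − e·p]·Δt with Δt = 0.5.
p: 0.30300 → 0.30238  (Δp = -0.00062)
p: 0.30238 → 0.30179  (Δp = -0.00059)
p: 0.30179 → 0.30123  (Δp = -0.00056)
p: 0.30123 → 0.30070  (Δp = -0.00053)
p: 0.30070 → 0.30019  (Δp = -0.00051)
p: 0.30019 → 0.29971  (Δp = -0.00049)
p: 0.29971 → 0.29924  (Δp = -0.00046)

0.299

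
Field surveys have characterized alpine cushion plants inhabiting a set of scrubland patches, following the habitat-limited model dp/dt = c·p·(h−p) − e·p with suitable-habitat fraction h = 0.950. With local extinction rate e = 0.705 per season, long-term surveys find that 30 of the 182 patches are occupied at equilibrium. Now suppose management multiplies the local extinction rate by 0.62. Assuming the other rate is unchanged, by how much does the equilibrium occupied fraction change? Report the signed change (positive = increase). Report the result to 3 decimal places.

0.298

Observed p* = 30/182 = 0.16484.
Balance c(h−p*) = e gives c = e/(0.95 − 0.16484) = 0.705/0.78516 = 0.89791.
New p* = 0.95 − e/c = 0.95 − 0.43710/0.89791 = 0.46320.
Δp* = 0.46320 − 0.16484 = +0.29836.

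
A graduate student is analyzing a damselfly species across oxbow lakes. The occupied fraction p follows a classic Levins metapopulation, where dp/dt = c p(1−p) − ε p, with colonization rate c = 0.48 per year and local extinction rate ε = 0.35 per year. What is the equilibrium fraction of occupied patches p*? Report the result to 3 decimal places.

Setting dp/dt = 0 and dividing through by p* gives c·(1−p*) = ε.
So p* = 1 − ε/c = 1 − 0.35/0.48 = 1 − 0.7292 = 0.2708.

0.271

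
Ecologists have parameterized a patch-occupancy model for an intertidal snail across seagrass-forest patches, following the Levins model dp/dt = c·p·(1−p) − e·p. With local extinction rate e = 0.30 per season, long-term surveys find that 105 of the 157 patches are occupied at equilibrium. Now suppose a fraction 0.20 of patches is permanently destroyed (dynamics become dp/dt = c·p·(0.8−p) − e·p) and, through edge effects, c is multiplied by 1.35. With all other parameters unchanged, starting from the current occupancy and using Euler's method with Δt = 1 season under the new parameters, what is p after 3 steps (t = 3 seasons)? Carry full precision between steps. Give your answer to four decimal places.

Observed p* = 105/157 = 0.66879.
Balance c(1−p*) = e gives c = e/(1 − 0.66879) = 0.30/0.33121 = 0.90577.
Starting from p₀ = 0.66879; update p ← p + (dp/dt)·Δt with the new parameters.
  1  |  dp/dt·Δt = -0.093335  |  p_1 = 0.575455
  2  |  dp/dt·Δt = -0.014633  |  p_2 = 0.560822
  3  |  dp/dt·Δt = -0.004226  |  p_3 = 0.556596

0.5566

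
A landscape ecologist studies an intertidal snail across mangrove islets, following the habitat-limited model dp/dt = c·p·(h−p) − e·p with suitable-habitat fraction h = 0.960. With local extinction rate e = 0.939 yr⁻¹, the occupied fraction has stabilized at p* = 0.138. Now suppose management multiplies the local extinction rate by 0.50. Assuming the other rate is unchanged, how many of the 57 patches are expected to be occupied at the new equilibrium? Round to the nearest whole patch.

31

Balance c(h−p*) = e gives c = e/(0.96 − 0.13800) = 0.939/0.82200 = 1.14234.
New p* = 0.96 − e/c = 0.96 − 0.46950/1.14234 = 0.54900.
Expected occupied = 57 × 0.54900 = 31.29 ≈ 31.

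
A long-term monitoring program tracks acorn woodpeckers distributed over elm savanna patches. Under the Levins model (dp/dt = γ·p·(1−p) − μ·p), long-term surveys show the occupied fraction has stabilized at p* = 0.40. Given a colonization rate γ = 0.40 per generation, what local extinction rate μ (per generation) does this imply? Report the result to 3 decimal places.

0.240

At equilibrium γ(1−p*) = μ.
μ = 0.40 × (1 − 0.40) = 0.40 × 0.6000 = 0.2400.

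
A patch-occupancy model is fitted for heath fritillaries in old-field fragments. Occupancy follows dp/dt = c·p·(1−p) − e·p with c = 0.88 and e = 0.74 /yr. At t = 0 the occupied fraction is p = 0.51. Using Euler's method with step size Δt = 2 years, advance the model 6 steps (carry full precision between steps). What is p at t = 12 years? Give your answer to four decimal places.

0.1646

Update rule: p ← p + [c·p·(1−p) − e·p]·Δt with Δt = 2.
p: 0.51000 → 0.19502  (Δp = -0.31498)
p: 0.19502 → 0.18269  (Δp = -0.01233)
p: 0.18269 → 0.17510  (Δp = -0.00759)
p: 0.17510 → 0.17017  (Δp = -0.00493)
p: 0.17017 → 0.16685  (Δp = -0.00332)
p: 0.16685 → 0.16457  (Δp = -0.00228)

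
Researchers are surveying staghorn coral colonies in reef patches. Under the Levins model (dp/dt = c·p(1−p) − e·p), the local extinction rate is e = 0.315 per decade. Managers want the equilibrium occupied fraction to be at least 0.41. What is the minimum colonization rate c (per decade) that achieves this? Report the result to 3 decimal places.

0.534

p* = 1 − e/c ≥ 0.41 requires e/c ≤ 0.5900, i.e. c ≥ e/0.5900.
c_min = 0.315/0.5900 = 0.5339.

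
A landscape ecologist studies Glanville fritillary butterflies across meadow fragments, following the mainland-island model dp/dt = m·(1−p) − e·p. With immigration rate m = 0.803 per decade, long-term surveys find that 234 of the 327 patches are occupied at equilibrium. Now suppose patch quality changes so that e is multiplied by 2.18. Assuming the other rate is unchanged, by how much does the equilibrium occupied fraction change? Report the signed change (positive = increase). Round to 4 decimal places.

-0.1798

Observed p* = 234/327 = 0.71560.
Balance m(1−p*) = e·p* gives e = m(1−p*)/p* = 0.803×0.28440/0.71560 = 0.31914.
New p* = m/(m+e) = 0.80300/(0.80300+0.69573) = 0.53579.
Δp* = 0.53579 − 0.71560 = -0.17981.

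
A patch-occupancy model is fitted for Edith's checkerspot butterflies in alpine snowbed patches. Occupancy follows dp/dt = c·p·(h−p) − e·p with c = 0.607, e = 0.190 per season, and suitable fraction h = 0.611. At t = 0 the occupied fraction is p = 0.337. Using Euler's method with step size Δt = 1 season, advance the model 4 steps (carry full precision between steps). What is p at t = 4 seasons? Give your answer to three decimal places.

Update rule: p ← p + [c·p·(h−p) − e·p]·Δt with Δt = 1.
step 1: Δp = -0.00798, p = 0.32902
step 2: Δp = -0.00620, p = 0.32282
step 3: Δp = -0.00487, p = 0.31795
step 4: Δp = -0.00385, p = 0.31410

0.314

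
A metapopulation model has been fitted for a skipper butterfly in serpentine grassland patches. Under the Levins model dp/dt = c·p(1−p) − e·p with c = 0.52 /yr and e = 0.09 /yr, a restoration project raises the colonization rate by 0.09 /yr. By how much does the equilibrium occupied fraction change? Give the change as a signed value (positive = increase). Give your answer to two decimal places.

0.03

Before: p* = 1 − 0.09/0.52 = 0.8269.
After the change, c = 0.61, e = 0.09, so p* = 1 − 0.09/0.61 = 0.8525.
Δp* = 0.8525 − 0.8269 = +0.0255.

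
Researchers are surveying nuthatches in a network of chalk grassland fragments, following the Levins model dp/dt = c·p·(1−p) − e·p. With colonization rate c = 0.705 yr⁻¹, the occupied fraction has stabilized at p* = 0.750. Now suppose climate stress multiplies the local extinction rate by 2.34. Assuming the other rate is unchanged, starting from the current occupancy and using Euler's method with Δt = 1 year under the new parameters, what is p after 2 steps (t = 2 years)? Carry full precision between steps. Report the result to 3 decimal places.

0.509

Balance c(1−p*) = e gives e = 0.705×(1 − 0.75000) = 0.17625.
Starting from p₀ = 0.75000; update p ← p + (dp/dt)·Δt with the new parameters.
step 1: Δp = -0.17713, p = 0.57287
step 2: Δp = -0.06376, p = 0.50911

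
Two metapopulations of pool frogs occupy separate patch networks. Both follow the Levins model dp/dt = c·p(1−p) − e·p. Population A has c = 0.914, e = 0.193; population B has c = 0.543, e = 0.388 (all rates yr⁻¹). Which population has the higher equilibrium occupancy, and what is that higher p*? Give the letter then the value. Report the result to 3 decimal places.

A, 0.789

A: p*_A = 1 − 0.193/0.914 = 0.7888.
B: p*_B = 1 − 0.388/0.543 = 0.2855.
A is higher at 0.7888.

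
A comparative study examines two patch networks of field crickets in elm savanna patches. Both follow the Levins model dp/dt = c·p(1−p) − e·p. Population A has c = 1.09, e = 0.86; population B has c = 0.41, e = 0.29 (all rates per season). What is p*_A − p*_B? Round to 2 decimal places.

A: p*_A = 1 − 0.86/1.09 = 0.2110.
B: p*_B = 1 − 0.29/0.41 = 0.2927.
p*_A − p*_B = 0.2110 − 0.2927 = -0.0817.

-0.08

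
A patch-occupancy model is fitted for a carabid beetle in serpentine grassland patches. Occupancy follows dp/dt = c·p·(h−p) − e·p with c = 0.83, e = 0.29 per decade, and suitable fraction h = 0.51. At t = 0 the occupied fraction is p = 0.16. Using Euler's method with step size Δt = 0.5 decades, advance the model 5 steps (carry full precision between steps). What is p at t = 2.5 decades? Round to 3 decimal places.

0.160

Update rule: p ← p + [c·p·(h−p) − e·p]·Δt with Δt = 0.5.
step 1: Δp = +0.00004, p = 0.16004
step 2: Δp = +0.00004, p = 0.16008
step 3: Δp = +0.00003, p = 0.16011
step 4: Δp = +0.00003, p = 0.16014
step 5: Δp = +0.00003, p = 0.16018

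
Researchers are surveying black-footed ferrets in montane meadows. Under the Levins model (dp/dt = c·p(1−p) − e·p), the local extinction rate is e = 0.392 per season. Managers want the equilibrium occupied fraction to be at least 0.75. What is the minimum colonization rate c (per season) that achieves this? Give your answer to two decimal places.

1.57

p* = 1 − e/c ≥ 0.75 requires e/c ≤ 0.2500, i.e. c ≥ e/0.2500.
c_min = 0.392/0.2500 = 1.5680.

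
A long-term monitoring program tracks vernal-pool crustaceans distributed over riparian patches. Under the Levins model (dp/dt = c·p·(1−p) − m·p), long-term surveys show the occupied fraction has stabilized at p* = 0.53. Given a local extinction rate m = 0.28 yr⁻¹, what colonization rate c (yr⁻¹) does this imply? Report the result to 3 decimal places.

At equilibrium c(1−p*) = m, so c = m/(1−p*).
c = 0.28/(1 − 0.53) = 0.28/0.4700 = 0.5957.

0.596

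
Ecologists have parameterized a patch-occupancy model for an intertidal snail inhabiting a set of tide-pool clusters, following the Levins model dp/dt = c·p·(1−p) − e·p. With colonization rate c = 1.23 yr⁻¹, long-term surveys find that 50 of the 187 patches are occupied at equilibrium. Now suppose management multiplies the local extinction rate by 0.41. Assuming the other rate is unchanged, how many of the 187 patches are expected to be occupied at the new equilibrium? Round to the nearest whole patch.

Observed p* = 50/187 = 0.26738.
Balance c(1−p*) = e gives e = 1.23×(1 − 0.26738) = 0.90112.
New p* = 1 − e/c = 1 − 0.36946/1.23000 = 0.69963.
Expected occupied = 187 × 0.69963 = 130.83 ≈ 131.

131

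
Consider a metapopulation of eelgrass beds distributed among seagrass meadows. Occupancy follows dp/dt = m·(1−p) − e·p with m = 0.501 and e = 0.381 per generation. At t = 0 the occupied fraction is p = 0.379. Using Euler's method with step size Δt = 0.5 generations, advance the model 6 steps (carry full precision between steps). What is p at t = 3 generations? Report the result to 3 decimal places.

Update rule: p ← p + [m·(1−p) − e·p]·Δt with Δt = 0.5.
step 1: Δp = +0.08336, p = 0.46236
step 2: Δp = +0.04660, p = 0.50896
step 3: Δp = +0.02605, p = 0.53501
step 4: Δp = +0.01456, p = 0.54957
step 5: Δp = +0.00814, p = 0.55771
step 6: Δp = +0.00455, p = 0.56226

0.562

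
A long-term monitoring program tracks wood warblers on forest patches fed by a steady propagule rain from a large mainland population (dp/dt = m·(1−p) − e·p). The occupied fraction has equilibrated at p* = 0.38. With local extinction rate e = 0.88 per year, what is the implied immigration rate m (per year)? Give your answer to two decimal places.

0.54

At equilibrium m(1−p*) = e·p*, so m = e·p*/(1−p*).
m = 0.88 × 0.38 / 0.6200 = 0.3344/0.6200 = 0.5394.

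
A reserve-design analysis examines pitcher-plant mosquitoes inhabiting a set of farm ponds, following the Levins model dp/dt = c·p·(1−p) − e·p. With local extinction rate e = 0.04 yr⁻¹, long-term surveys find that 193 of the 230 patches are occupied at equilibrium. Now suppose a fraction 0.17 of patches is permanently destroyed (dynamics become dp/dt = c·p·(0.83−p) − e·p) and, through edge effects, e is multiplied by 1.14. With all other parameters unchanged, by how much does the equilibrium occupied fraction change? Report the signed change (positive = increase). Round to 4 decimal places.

Observed p* = 193/230 = 0.83913.
Balance c(1−p*) = e gives c = e/(1 − 0.83913) = 0.04/0.16087 = 0.24865.
New p* = 0.83 − e/c = 0.83 − 0.04560/0.24865 = 0.64661.
Δp* = 0.64661 − 0.83913 = -0.19252.

-0.1925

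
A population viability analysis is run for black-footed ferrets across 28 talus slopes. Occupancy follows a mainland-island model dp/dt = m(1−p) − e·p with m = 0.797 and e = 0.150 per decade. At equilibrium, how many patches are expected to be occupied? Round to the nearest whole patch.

p* = m/(m+e) = 0.797/0.9470 = 0.8416.
Expected occupied patches = N × p* = 28 × 0.8416 = 23.56 ≈ 24.

24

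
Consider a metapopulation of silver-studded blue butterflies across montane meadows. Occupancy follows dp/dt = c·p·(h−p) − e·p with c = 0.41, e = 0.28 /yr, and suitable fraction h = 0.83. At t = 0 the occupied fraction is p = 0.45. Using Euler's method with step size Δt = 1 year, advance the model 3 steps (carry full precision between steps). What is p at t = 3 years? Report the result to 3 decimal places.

Update rule: p ← p + [c·p·(h−p) − e·p]·Δt with Δt = 1.
step 1: Δp = -0.05589, p = 0.39411
step 2: Δp = -0.03992, p = 0.35419
step 3: Δp = -0.03008, p = 0.32411

0.324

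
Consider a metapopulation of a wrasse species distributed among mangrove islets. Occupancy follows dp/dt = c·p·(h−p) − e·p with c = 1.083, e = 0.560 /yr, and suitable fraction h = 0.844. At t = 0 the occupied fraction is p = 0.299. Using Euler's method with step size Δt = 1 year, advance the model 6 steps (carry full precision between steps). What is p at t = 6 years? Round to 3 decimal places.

Update rule: p ← p + [c·p·(h−p) − e·p]·Δt with Δt = 1.
  1  |  dp/dt·Δt = +0.009040  |  p_1 = 0.308040
  2  |  dp/dt·Δt = +0.006298  |  p_2 = 0.314338
  3  |  dp/dt·Δt = +0.004283  |  p_3 = 0.318620
  4  |  dp/dt·Δt = +0.002863  |  p_4 = 0.321484
  5  |  dp/dt·Δt = +0.001892  |  p_5 = 0.323376
  6  |  dp/dt·Δt = +0.001241  |  p_6 = 0.324616

0.325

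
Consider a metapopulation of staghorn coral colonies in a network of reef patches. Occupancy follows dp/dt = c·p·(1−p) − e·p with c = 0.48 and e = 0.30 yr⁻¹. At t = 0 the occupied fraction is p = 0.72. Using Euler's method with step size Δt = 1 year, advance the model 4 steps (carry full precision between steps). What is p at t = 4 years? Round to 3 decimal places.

Update rule: p ← p + [c·p·(1−p) − e·p]·Δt with Δt = 1.
step 1: Δp = -0.11923, p = 0.60077
step 2: Δp = -0.06510, p = 0.53566
step 3: Δp = -0.04131, p = 0.49435
step 4: Δp = -0.02832, p = 0.46603

0.466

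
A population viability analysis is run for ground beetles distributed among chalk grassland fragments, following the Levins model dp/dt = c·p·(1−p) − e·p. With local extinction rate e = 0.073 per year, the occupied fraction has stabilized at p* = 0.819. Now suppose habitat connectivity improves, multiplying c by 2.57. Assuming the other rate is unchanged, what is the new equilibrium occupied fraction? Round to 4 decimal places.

0.9296

Balance c(1−p*) = e gives c = e/(1 − 0.81900) = 0.073/0.18100 = 0.40331.
New p* = 1 − e/c = 1 − 0.07300/1.03651 = 0.92957.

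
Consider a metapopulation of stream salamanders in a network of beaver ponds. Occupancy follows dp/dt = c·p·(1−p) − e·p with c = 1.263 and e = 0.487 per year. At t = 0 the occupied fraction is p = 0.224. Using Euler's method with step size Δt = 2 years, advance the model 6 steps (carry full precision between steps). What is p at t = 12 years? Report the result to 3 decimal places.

0.616

Update rule: p ← p + [c·p·(1−p) − e·p]·Δt with Δt = 2.
  1  |  dp/dt·Δt = +0.220903  |  p_1 = 0.444903
  2  |  dp/dt·Δt = +0.190496  |  p_2 = 0.635399
  3  |  dp/dt·Δt = -0.033688  |  p_3 = 0.601711
  4  |  dp/dt·Δt = +0.019301  |  p_4 = 0.621013
  5  |  dp/dt·Δt = -0.010357  |  p_5 = 0.610655
  6  |  dp/dt·Δt = +0.005792  |  p_6 = 0.616447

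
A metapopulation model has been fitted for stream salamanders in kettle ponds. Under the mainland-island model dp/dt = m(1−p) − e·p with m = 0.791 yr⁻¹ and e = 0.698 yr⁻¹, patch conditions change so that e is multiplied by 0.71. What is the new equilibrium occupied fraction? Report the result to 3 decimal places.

Before: p* = 0.791/(0.791+0.698) = 0.5312.
After: m = 0.791, e = 0.49558; p* = 0.791/1.2866 = 0.6148.

0.615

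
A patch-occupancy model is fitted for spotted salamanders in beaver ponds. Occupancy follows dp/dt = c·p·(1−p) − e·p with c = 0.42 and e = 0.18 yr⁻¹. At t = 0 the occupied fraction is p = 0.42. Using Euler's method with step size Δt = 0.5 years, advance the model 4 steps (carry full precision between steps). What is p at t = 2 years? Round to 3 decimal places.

Update rule: p ← p + [c·p·(1−p) − e·p]·Δt with Δt = 0.5.
  1  |  dp/dt·Δt = +0.013356  |  p_1 = 0.433356
  2  |  dp/dt·Δt = +0.012565  |  p_2 = 0.445921
  3  |  dp/dt·Δt = +0.011753  |  p_3 = 0.457674
  4  |  dp/dt·Δt = +0.010933  |  p_4 = 0.468607

0.469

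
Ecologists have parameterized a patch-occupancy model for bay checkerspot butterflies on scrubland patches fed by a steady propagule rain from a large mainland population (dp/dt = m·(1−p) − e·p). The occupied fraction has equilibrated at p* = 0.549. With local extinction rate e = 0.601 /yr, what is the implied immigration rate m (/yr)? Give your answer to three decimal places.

0.732

At equilibrium m(1−p*) = e·p*, so m = e·p*/(1−p*).
m = 0.601 × 0.549 / 0.4510 = 0.3299/0.4510 = 0.7316.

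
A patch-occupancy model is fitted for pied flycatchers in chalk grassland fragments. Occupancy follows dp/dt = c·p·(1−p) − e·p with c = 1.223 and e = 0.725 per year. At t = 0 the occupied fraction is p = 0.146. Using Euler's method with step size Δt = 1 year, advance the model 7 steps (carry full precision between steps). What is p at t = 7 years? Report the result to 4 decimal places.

0.3942

Update rule: p ← p + [c·p·(1−p) − e·p]·Δt with Δt = 1.
  1  |  dp/dt·Δt = +0.046639  |  p_1 = 0.192639
  2  |  dp/dt·Δt = +0.050549  |  p_2 = 0.243187
  3  |  dp/dt·Δt = +0.048779  |  p_3 = 0.291966
  4  |  dp/dt·Δt = +0.041145  |  p_4 = 0.333112
  5  |  dp/dt·Δt = +0.030181  |  p_5 = 0.363293
  6  |  dp/dt·Δt = +0.019506  |  p_6 = 0.382799
  7  |  dp/dt·Δt = +0.011421  |  p_7 = 0.394221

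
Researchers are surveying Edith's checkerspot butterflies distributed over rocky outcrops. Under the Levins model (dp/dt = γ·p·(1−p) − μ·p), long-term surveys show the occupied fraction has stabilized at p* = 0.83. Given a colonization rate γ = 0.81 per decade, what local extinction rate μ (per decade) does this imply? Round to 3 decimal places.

At equilibrium γ(1−p*) = μ.
μ = 0.81 × (1 − 0.83) = 0.81 × 0.1700 = 0.1377.

0.138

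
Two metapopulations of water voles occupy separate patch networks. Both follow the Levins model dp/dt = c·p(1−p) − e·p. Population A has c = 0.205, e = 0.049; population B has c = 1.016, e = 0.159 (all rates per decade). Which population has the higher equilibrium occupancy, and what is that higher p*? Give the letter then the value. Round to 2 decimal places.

B, 0.84

A: p*_A = 1 − 0.049/0.205 = 0.7610.
B: p*_B = 1 − 0.159/1.016 = 0.8435.
B is higher at 0.8435.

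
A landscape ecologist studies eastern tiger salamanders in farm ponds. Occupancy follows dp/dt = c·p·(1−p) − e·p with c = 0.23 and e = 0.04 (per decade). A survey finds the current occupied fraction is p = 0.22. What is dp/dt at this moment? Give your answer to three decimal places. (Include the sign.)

Colonization term: c·p·(1−p) = 0.23×0.22×0.7800 = 0.03947.
Extinction term: e·p = 0.00880.
dp/dt = 0.03947 − 0.00880 = 0.03067.

0.031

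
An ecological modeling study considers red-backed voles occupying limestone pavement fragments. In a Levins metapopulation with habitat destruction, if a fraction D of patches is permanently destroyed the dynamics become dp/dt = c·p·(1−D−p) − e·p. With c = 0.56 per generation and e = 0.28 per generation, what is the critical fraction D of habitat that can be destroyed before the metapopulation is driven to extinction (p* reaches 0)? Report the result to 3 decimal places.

The nontrivial equilibrium is p* = (1−D) − e/c; extinction occurs when this hits zero.
So D_crit = 1 − e/c = 1 − 0.28/0.56 = 1 − 0.5000 = 0.5000.
This equals the undisturbed p*, a classic result of Lande's extension.

0.500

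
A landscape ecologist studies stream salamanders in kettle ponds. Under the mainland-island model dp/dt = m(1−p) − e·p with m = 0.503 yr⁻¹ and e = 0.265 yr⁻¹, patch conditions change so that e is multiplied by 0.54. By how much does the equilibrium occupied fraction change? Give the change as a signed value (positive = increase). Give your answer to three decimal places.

Before: p* = 0.503/(0.503+0.265) = 0.6549.
After: m = 0.503, e = 0.1431; p* = 0.503/0.6461 = 0.7785.
Δp* = 0.7785 − 0.6549 = +0.1236.

0.124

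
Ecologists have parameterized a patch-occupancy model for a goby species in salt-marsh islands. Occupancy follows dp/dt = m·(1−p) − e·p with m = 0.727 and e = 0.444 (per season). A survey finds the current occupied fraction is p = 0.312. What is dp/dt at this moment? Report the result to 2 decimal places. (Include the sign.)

Colonization term: m·(1−p) = 0.727×0.6880 = 0.50018.
Extinction term: e·p = 0.13853.
dp/dt = 0.50018 − 0.13853 = 0.36165.

0.36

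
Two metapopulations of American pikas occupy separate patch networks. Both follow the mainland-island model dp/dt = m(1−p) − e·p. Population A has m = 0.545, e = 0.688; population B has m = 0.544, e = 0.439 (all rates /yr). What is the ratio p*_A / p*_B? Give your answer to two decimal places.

A: p*_A = m/(m+e) = 0.545/1.2330 = 0.4420.
B: p*_B = 0.544/0.9830 = 0.5534.
p*_A / p*_B = 0.4420/0.5534 = 0.7987.

0.80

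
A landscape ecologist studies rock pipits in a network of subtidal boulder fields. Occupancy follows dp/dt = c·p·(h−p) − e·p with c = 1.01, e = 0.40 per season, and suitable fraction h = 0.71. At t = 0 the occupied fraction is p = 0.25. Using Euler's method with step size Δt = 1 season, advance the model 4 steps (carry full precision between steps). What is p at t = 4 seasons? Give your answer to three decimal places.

0.296

Update rule: p ← p + [c·p·(h−p) − e·p]·Δt with Δt = 1.
p: 0.25000 → 0.26615  (Δp = +0.01615)
p: 0.26615 → 0.27900  (Δp = +0.01285)
p: 0.27900 → 0.28885  (Δp = +0.00985)
p: 0.28885 → 0.29618  (Δp = +0.00732)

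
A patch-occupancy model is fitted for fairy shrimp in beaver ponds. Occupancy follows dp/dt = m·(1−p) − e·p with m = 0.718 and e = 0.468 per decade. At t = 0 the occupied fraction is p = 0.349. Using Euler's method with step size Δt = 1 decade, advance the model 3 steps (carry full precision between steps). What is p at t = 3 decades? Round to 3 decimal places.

0.607

Update rule: p ← p + [m·(1−p) − e·p]·Δt with Δt = 1.
p: 0.34900 → 0.65309  (Δp = +0.30409)
p: 0.65309 → 0.59653  (Δp = -0.05656)
p: 0.59653 → 0.60705  (Δp = +0.01052)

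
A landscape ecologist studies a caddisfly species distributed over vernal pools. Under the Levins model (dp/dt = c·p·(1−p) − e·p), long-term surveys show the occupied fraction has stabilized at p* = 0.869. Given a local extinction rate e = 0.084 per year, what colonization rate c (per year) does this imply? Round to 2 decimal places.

0.64

At equilibrium c(1−p*) = e, so c = e/(1−p*).
c = 0.084/(1 − 0.869) = 0.084/0.1310 = 0.6412.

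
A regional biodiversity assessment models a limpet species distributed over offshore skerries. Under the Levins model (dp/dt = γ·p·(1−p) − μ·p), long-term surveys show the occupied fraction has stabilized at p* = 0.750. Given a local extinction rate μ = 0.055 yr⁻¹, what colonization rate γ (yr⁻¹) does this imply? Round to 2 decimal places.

0.22

At equilibrium γ(1−p*) = μ, so γ = μ/(1−p*).
γ = 0.055/(1 − 0.750) = 0.055/0.2500 = 0.2200.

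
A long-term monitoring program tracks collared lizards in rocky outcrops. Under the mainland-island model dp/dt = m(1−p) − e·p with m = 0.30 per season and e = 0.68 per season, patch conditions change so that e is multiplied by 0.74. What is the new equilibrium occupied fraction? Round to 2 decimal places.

Before: p* = 0.30/(0.30+0.68) = 0.3061.
After: m = 0.3, e = 0.5032; p* = 0.3/0.8032 = 0.3735.

0.37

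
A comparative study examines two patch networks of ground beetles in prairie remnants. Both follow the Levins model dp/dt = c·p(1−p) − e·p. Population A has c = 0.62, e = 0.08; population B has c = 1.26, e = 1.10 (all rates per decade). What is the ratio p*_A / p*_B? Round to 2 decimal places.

6.86

A: p*_A = 1 − 0.08/0.62 = 0.8710.
B: p*_B = 1 − 1.10/1.26 = 0.1270.
p*_A / p*_B = 0.8710/0.1270 = 6.8589.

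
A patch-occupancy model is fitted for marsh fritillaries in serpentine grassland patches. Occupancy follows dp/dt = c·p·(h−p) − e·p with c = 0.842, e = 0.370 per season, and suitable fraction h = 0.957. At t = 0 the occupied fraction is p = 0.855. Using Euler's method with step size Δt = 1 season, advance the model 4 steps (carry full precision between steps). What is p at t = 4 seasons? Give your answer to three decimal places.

Update rule: p ← p + [c·p·(h−p) − e·p]·Δt with Δt = 1.
t = 1: p = 0.85500 + (-0.24292) = 0.61208
t = 2: p = 0.61208 + (-0.04871) = 0.56337
t = 3: p = 0.56337 + (-0.02173) = 0.54165
t = 4: p = 0.54165 + (-0.01098) = 0.53067

0.531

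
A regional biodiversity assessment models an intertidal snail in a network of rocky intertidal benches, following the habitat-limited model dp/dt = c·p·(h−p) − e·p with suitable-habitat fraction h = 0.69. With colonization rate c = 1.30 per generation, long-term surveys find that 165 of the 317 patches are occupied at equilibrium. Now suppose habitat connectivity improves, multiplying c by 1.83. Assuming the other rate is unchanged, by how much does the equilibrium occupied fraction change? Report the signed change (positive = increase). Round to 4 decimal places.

Observed p* = 165/317 = 0.52050.
Balance c(h−p*) = e gives e = 1.30×(0.69 − 0.52050) = 0.22035.
New p* = 0.69 − e/c = 0.69 − 0.22035/2.37900 = 0.59738.
Δp* = 0.59738 − 0.52050 = +0.07688.

0.0769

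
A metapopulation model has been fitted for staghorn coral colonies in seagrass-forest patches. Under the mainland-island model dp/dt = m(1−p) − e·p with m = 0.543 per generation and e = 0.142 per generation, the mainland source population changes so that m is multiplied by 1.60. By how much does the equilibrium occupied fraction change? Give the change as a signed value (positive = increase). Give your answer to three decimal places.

Before: p* = 0.543/(0.543+0.142) = 0.7927.
After: m = 0.8688, e = 0.142; p* = 0.8688/1.0108 = 0.8595.
Δp* = 0.8595 − 0.7927 = +0.0668.

0.067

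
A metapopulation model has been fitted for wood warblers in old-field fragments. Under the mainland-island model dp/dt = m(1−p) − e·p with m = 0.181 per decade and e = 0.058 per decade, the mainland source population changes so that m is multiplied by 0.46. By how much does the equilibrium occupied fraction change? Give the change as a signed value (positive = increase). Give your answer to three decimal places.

Before: p* = 0.181/(0.181+0.058) = 0.7573.
After: m = 0.08326, e = 0.058; p* = 0.08326/0.1413 = 0.5894.
Δp* = 0.5894 − 0.7573 = -0.1679.

-0.168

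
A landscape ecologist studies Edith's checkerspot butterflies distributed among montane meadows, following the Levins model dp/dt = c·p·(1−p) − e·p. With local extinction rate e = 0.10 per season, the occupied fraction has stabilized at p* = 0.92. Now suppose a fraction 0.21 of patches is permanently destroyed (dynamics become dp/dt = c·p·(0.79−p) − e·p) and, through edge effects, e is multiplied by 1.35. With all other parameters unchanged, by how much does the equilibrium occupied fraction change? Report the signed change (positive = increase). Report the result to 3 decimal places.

Balance c(1−p*) = e gives c = e/(1 − 0.92000) = 0.10/0.08000 = 1.25000.
New p* = 0.79 − e/c = 0.79 − 0.13500/1.25000 = 0.68200.
Δp* = 0.68200 − 0.92000 = -0.23800.

-0.238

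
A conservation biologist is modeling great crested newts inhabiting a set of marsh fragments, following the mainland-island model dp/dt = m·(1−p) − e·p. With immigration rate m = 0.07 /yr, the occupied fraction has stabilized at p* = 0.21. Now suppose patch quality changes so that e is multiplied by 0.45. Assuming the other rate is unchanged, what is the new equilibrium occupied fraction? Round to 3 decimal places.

Balance m(1−p*) = e·p* gives e = m(1−p*)/p* = 0.07×0.79000/0.21000 = 0.26333.
New p* = m/(m+e) = 0.07000/(0.07000+0.11850) = 0.37135.

0.371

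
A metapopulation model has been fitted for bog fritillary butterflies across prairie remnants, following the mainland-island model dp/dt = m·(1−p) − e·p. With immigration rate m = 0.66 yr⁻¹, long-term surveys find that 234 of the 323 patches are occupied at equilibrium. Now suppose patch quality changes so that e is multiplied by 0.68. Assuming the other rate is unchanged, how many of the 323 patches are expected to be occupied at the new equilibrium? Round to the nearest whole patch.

257

Observed p* = 234/323 = 0.72446.
Balance m(1−p*) = e·p* gives e = m(1−p*)/p* = 0.66×0.27554/0.72446 = 0.25102.
New p* = m/(m+e) = 0.66000/(0.66000+0.17069) = 0.79452.
Expected occupied = 323 × 0.79452 = 256.63 ≈ 257.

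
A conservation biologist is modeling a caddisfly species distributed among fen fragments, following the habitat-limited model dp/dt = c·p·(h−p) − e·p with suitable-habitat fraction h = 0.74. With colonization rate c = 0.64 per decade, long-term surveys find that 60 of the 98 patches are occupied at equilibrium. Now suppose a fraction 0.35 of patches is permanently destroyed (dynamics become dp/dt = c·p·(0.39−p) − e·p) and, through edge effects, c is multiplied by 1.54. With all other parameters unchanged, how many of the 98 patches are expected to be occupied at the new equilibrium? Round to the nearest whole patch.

Observed p* = 60/98 = 0.61224.
Balance c(h−p*) = e gives e = 0.64×(0.74 − 0.61224) = 0.08177.
New p* = 0.39 − e/c = 0.39 − 0.08177/0.98560 = 0.30704.
Expected occupied = 98 × 0.30704 = 30.09 ≈ 30.

30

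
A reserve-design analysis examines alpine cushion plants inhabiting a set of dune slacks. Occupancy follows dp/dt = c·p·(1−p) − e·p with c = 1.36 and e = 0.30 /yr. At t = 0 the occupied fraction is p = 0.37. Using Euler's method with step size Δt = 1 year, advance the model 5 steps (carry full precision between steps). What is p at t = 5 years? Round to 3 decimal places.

0.779

Update rule: p ← p + [c·p·(1−p) − e·p]·Δt with Δt = 1.
t = 1: p = 0.37000 + (+0.20602) = 0.57602
t = 2: p = 0.57602 + (+0.15934) = 0.73535
t = 3: p = 0.73535 + (+0.04406) = 0.77942
t = 4: p = 0.77942 + (-0.00000) = 0.77941
t = 5: p = 0.77941 + (+0.00000) = 0.77941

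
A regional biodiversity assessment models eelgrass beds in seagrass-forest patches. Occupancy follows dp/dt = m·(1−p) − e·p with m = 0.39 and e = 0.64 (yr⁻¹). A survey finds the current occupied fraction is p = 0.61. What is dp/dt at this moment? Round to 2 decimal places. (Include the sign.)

-0.24

Colonization term: m·(1−p) = 0.39×0.3900 = 0.15210.
Extinction term: e·p = 0.39040.
dp/dt = 0.15210 − 0.39040 = -0.23830.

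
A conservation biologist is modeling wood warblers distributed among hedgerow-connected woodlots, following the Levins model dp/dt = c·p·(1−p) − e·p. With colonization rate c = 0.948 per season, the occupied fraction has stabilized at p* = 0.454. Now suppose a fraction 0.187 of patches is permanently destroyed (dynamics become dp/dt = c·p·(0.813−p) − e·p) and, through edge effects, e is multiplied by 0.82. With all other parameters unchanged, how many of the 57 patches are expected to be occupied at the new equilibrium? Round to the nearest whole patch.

Balance c(1−p*) = e gives e = 0.948×(1 − 0.45400) = 0.51761.
New p* = 0.813 − e/c = 0.813 − 0.42444/0.94800 = 0.36528.
Expected occupied = 57 × 0.36528 = 20.82 ≈ 21.

21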